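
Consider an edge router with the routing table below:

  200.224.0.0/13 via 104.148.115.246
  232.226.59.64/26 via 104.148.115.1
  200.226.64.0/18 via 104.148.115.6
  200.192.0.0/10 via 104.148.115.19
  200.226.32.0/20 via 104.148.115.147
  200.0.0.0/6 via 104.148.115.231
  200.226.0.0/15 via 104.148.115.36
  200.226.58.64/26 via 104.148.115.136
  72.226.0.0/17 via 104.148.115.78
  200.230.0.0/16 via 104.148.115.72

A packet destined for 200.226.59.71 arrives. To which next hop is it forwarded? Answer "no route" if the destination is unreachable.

104.148.115.36

Routes whose prefix contains 200.226.59.71:
  200.0.0.0/6 (200.0.0.0 - 203.255.255.255) -> 104.148.115.231
  200.192.0.0/10 (200.192.0.0 - 200.255.255.255) -> 104.148.115.19
  200.224.0.0/13 (200.224.0.0 - 200.231.255.255) -> 104.148.115.246
  200.226.0.0/15 (200.226.0.0 - 200.227.255.255) -> 104.148.115.36
More-specific entries that do NOT match:
  232.226.59.64/26 (232.226.59.64 - 232.226.59.127) does not contain 200.226.59.71
  200.226.58.64/26 (200.226.58.64 - 200.226.58.127) does not contain 200.226.59.71
  200.226.32.0/20 (200.226.32.0 - 200.226.47.255) does not contain 200.226.59.71
  200.226.64.0/18 (200.226.64.0 - 200.226.127.255) does not contain 200.226.59.71
  72.226.0.0/17 (72.226.0.0 - 72.226.127.255) does not contain 200.226.59.71
  200.230.0.0/16 (200.230.0.0 - 200.230.255.255) does not contain 200.226.59.71
Longest matching prefix is /15 -> next hop 104.148.115.36.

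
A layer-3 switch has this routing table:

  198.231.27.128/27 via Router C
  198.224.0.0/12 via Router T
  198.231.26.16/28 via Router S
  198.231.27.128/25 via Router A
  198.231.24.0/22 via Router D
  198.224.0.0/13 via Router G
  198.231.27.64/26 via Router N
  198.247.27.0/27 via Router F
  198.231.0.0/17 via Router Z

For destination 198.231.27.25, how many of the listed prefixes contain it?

Prefixes containing 198.231.27.25:
  198.224.0.0/12 (198.224.0.0 - 198.239.255.255)
  198.224.0.0/13 (198.224.0.0 - 198.231.255.255)
  198.231.0.0/17 (198.231.0.0 - 198.231.127.255)
  198.231.24.0/22 (198.231.24.0 - 198.231.27.255)
Total matching entries: 4.

4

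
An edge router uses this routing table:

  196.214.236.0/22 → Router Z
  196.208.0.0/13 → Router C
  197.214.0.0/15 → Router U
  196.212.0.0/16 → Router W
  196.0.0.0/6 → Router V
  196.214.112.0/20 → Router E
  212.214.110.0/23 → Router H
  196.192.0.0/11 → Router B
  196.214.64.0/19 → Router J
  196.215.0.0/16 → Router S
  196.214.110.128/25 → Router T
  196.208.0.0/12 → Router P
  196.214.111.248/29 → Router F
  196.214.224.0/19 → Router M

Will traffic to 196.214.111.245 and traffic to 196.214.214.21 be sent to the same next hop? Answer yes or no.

196.214.111.245: longest match 196.208.0.0/13 -> Router C
196.214.214.21: longest match 196.208.0.0/13 -> Router C

yes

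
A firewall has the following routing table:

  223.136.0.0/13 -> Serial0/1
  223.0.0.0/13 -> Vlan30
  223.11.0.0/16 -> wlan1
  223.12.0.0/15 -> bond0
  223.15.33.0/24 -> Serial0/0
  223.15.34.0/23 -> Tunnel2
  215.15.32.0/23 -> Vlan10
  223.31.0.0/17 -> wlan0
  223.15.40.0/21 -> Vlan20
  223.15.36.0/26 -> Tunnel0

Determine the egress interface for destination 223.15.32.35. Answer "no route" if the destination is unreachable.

no route

No entry's prefix contains 223.15.32.35; there is no default route.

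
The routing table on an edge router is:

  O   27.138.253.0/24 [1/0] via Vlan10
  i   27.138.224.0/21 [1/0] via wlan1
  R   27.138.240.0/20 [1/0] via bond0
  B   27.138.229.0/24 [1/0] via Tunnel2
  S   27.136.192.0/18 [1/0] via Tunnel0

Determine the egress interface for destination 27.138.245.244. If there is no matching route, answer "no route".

bond0

Routes whose prefix contains 27.138.245.244:
  27.138.240.0/20 (27.138.240.0 - 27.138.255.255) -> bond0
More-specific entries that do NOT match:
  27.138.253.0/24 (27.138.253.0 - 27.138.253.255) does not contain 27.138.245.244
  27.138.229.0/24 (27.138.229.0 - 27.138.229.255) does not contain 27.138.245.244
  27.138.224.0/21 (27.138.224.0 - 27.138.231.255) does not contain 27.138.245.244
Longest matching prefix is /20 -> interface bond0.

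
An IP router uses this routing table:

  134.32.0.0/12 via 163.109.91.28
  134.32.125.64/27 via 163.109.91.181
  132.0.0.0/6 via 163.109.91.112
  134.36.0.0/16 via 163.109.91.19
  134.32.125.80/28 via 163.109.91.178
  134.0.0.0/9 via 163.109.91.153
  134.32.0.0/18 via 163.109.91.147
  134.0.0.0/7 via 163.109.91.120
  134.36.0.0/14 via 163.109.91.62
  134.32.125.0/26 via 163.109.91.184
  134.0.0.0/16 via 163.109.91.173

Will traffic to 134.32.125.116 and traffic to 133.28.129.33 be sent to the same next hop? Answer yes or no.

134.32.125.116: longest match 134.32.0.0/12 -> 163.109.91.28
133.28.129.33: longest match 132.0.0.0/6 -> 163.109.91.112

no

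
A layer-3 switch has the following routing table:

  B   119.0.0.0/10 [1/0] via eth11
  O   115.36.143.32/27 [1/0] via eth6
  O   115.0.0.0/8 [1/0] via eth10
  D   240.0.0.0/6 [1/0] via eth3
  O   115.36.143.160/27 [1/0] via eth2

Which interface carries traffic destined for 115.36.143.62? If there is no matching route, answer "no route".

eth6

Routes whose prefix contains 115.36.143.62:
  115.0.0.0/8 (115.0.0.0 - 115.255.255.255) -> eth10
  115.36.143.32/27 (115.36.143.32 - 115.36.143.63) -> eth6
Longest matching prefix is /27 -> interface eth6.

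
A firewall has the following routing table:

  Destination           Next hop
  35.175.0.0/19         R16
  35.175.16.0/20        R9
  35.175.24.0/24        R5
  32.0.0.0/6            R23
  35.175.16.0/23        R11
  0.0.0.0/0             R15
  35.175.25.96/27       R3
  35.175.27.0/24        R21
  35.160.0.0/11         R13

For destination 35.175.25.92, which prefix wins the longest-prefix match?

35.175.16.0/20

Entries matching 35.175.25.92:
  0.0.0.0/0 (default, matches everything)
  32.0.0.0/6 (32.0.0.0 - 35.255.255.255)
  35.160.0.0/11 (35.160.0.0 - 35.191.255.255)
  35.175.0.0/19 (35.175.0.0 - 35.175.31.255)
  35.175.16.0/20 (35.175.16.0 - 35.175.31.255)
Most specific is 35.175.16.0/20.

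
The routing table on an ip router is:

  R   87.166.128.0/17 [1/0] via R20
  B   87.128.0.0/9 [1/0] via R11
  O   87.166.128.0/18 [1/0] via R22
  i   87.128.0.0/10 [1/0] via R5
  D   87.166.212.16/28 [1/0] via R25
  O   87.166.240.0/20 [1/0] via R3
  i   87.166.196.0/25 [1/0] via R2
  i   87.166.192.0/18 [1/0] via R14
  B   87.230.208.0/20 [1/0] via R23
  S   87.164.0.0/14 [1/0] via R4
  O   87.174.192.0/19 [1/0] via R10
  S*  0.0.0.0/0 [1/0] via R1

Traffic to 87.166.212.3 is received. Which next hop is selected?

R14

Routes whose prefix contains 87.166.212.3:
  0.0.0.0/0 (default, matches everything) -> R1
  87.128.0.0/9 (87.128.0.0 - 87.255.255.255) -> R11
  87.128.0.0/10 (87.128.0.0 - 87.191.255.255) -> R5
  87.164.0.0/14 (87.164.0.0 - 87.167.255.255) -> R4
  87.166.128.0/17 (87.166.128.0 - 87.166.255.255) -> R20
  87.166.192.0/18 (87.166.192.0 - 87.166.255.255) -> R14
More-specific entries that do NOT match:
  87.166.212.16/28 (87.166.212.16 - 87.166.212.31) does not contain 87.166.212.3
  87.166.196.0/25 (87.166.196.0 - 87.166.196.127) does not contain 87.166.212.3
  87.166.240.0/20 (87.166.240.0 - 87.166.255.255) does not contain 87.166.212.3
  87.230.208.0/20 (87.230.208.0 - 87.230.223.255) does not contain 87.166.212.3
  87.174.192.0/19 (87.174.192.0 - 87.174.223.255) does not contain 87.166.212.3
Longest matching prefix is /18 -> next hop R14.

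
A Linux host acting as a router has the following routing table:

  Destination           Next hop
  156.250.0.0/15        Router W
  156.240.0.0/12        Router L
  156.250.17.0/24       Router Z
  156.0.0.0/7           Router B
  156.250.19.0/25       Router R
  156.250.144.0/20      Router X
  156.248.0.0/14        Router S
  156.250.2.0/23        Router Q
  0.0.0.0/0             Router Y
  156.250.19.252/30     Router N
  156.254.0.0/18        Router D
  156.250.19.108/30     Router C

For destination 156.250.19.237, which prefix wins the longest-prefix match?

Entries matching 156.250.19.237:
  0.0.0.0/0 (default, matches everything)
  156.0.0.0/7 (156.0.0.0 - 157.255.255.255)
  156.240.0.0/12 (156.240.0.0 - 156.255.255.255)
  156.248.0.0/14 (156.248.0.0 - 156.251.255.255)
  156.250.0.0/15 (156.250.0.0 - 156.251.255.255)
Most specific is 156.250.0.0/15.

156.250.0.0/15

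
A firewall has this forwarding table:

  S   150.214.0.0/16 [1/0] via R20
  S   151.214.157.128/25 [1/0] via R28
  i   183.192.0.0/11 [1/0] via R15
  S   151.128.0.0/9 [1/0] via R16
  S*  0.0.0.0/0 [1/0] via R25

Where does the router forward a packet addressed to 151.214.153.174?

Routes whose prefix contains 151.214.153.174:
  0.0.0.0/0 (default, matches everything) -> R25
  151.128.0.0/9 (151.128.0.0 - 151.255.255.255) -> R16
More-specific entries that do NOT match:
  151.214.157.128/25 (151.214.157.128 - 151.214.157.255) does not contain 151.214.153.174
  150.214.0.0/16 (150.214.0.0 - 150.214.255.255) does not contain 151.214.153.174
  183.192.0.0/11 (183.192.0.0 - 183.223.255.255) does not contain 151.214.153.174
Longest matching prefix is /9 -> next hop R16.

R16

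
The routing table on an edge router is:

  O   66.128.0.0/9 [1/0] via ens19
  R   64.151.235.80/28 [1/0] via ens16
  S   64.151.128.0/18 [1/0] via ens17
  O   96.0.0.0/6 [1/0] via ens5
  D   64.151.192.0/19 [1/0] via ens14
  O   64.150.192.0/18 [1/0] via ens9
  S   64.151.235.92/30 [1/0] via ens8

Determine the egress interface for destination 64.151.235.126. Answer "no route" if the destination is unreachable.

No entry's prefix contains 64.151.235.126; there is no default route.

no route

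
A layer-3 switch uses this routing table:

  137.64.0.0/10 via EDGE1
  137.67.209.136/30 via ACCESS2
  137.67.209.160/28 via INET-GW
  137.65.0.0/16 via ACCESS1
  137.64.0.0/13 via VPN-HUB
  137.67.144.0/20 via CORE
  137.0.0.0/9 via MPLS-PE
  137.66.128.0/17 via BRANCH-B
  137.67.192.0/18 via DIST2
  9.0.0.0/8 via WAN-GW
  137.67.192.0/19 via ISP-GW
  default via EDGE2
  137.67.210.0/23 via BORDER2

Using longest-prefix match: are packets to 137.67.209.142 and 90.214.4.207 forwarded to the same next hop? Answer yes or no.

no

137.67.209.142: longest match 137.67.192.0/19 -> ISP-GW
90.214.4.207: longest match 0.0.0.0/0 -> EDGE2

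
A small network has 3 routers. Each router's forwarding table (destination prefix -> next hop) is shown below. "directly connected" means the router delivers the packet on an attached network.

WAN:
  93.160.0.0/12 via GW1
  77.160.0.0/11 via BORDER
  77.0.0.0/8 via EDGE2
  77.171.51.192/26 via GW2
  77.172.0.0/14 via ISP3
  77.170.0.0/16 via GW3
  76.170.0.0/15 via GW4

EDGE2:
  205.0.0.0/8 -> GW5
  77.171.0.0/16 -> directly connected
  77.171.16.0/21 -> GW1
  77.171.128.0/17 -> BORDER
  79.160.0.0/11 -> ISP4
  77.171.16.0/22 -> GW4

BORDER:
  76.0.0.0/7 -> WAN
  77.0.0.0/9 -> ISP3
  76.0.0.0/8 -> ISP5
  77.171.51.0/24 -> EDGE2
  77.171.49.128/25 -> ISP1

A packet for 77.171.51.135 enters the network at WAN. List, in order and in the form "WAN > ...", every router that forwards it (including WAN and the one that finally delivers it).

WAN > BORDER > EDGE2

At WAN: longest match for 77.171.51.135 is 77.160.0.0/11 -> BORDER
At BORDER: longest match for 77.171.51.135 is 77.171.51.0/24 -> EDGE2
At EDGE2: longest match for 77.171.51.135 is 77.171.0.0/16 -> directly connected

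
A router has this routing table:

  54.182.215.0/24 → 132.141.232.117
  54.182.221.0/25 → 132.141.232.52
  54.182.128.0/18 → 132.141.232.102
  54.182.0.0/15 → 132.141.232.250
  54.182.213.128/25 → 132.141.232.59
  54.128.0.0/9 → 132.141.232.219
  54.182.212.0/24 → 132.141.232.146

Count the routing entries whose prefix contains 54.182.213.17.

2

Prefixes containing 54.182.213.17:
  54.128.0.0/9 (54.128.0.0 - 54.255.255.255)
  54.182.0.0/15 (54.182.0.0 - 54.183.255.255)
Total matching entries: 2.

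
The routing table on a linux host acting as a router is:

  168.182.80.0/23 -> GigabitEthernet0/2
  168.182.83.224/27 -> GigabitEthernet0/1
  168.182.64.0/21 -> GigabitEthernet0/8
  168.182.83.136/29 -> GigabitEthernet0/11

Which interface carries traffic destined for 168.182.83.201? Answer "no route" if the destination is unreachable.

No entry's prefix contains 168.182.83.201; there is no default route.

no route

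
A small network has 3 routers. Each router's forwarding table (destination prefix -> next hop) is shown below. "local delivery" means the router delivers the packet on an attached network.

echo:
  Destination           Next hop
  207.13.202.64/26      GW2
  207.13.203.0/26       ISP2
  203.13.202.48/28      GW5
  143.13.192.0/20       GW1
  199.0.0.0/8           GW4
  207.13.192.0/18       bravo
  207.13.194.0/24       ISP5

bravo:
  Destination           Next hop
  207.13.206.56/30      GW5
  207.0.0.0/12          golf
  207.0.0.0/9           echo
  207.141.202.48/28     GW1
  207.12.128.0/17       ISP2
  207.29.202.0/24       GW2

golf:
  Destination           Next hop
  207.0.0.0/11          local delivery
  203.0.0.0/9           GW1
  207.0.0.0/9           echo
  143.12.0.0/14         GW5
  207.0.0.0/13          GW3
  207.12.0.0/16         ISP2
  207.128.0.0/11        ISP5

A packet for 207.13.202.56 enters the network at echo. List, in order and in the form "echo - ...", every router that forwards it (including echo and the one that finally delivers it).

At echo: longest match for 207.13.202.56 is 207.13.192.0/18 -> bravo
At bravo: longest match for 207.13.202.56 is 207.0.0.0/12 -> golf
At golf: longest match for 207.13.202.56 is 207.0.0.0/11 -> local delivery

echo - bravo - golf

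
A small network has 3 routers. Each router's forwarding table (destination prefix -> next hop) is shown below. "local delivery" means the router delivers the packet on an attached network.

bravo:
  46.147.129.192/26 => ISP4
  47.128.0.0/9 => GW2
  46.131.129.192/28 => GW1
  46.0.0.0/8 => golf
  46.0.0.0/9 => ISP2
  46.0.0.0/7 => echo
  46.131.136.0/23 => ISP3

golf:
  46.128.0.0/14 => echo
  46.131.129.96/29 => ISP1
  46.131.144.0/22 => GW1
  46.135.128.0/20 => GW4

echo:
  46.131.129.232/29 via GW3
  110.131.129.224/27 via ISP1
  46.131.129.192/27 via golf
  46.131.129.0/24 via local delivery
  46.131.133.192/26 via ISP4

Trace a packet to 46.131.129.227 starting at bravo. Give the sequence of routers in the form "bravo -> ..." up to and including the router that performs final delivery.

At bravo: longest match for 46.131.129.227 is 46.0.0.0/8 -> golf
At golf: longest match for 46.131.129.227 is 46.128.0.0/14 -> echo
At echo: longest match for 46.131.129.227 is 46.131.129.0/24 -> local delivery

bravo -> golf -> echo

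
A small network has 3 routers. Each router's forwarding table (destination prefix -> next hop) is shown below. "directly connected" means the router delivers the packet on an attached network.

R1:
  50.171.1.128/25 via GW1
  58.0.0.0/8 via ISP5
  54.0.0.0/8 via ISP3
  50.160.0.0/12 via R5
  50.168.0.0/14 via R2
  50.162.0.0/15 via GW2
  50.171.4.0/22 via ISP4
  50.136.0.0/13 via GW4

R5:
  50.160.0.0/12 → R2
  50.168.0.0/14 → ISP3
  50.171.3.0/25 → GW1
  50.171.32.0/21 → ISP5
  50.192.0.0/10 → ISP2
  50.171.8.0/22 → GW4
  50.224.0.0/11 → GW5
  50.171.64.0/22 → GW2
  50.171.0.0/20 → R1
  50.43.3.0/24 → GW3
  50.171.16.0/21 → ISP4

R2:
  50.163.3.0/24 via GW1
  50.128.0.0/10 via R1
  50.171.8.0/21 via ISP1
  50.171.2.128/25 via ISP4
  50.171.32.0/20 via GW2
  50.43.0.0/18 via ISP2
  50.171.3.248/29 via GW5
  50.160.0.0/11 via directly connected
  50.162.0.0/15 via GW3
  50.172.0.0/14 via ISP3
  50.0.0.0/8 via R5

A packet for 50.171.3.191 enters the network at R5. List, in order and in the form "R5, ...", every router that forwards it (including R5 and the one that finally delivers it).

At R5: longest match for 50.171.3.191 is 50.171.0.0/20 -> R1
At R1: longest match for 50.171.3.191 is 50.168.0.0/14 -> R2
At R2: longest match for 50.171.3.191 is 50.160.0.0/11 -> directly connected

R5, R1, R2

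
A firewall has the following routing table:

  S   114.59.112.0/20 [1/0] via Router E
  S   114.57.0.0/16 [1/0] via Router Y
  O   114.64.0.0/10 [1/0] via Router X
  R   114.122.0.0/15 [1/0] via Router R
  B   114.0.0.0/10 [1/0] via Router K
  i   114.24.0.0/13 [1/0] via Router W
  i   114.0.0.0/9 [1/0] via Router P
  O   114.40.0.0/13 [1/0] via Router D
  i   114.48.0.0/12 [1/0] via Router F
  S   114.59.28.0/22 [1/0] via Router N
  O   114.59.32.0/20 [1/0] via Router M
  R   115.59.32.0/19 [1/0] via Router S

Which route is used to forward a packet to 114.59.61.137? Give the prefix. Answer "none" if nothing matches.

114.48.0.0/12

Entries matching 114.59.61.137:
  114.0.0.0/9 (114.0.0.0 - 114.127.255.255)
  114.0.0.0/10 (114.0.0.0 - 114.63.255.255)
  114.48.0.0/12 (114.48.0.0 - 114.63.255.255)
Most specific is 114.48.0.0/12.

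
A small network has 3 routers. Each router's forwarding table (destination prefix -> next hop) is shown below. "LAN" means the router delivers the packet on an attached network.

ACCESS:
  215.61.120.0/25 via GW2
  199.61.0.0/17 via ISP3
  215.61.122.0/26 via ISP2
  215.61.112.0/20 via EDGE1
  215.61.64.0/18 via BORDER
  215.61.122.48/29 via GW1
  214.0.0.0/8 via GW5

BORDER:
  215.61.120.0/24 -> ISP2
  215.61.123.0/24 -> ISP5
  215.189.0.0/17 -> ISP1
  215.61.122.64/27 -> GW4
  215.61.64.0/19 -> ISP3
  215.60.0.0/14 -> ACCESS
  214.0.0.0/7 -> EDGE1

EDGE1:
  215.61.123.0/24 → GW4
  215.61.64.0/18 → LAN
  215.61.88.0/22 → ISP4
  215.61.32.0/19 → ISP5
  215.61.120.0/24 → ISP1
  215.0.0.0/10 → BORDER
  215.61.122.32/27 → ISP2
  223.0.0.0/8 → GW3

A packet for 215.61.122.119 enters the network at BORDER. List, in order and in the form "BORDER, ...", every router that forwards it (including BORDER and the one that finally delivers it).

BORDER, ACCESS, EDGE1

At BORDER: longest match for 215.61.122.119 is 215.60.0.0/14 -> ACCESS
At ACCESS: longest match for 215.61.122.119 is 215.61.112.0/20 -> EDGE1
At EDGE1: longest match for 215.61.122.119 is 215.61.64.0/18 -> LAN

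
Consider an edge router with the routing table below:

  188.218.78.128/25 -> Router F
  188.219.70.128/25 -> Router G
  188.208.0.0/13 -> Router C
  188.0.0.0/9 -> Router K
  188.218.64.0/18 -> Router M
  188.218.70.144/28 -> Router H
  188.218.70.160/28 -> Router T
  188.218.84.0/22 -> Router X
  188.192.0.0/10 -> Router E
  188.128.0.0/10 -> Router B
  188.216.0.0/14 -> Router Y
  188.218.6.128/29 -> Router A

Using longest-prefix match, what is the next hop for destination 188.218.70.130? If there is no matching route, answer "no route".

Router M

Routes whose prefix contains 188.218.70.130:
  188.192.0.0/10 (188.192.0.0 - 188.255.255.255) -> Router E
  188.216.0.0/14 (188.216.0.0 - 188.219.255.255) -> Router Y
  188.218.64.0/18 (188.218.64.0 - 188.218.127.255) -> Router M
More-specific entries that do NOT match:
  188.218.6.128/29 (188.218.6.128 - 188.218.6.135) does not contain 188.218.70.130
  188.218.70.144/28 (188.218.70.144 - 188.218.70.159) does not contain 188.218.70.130
  188.218.70.160/28 (188.218.70.160 - 188.218.70.175) does not contain 188.218.70.130
  188.218.78.128/25 (188.218.78.128 - 188.218.78.255) does not contain 188.218.70.130
  188.219.70.128/25 (188.219.70.128 - 188.219.70.255) does not contain 188.218.70.130
  188.218.84.0/22 (188.218.84.0 - 188.218.87.255) does not contain 188.218.70.130
Longest matching prefix is /18 -> next hop Router M.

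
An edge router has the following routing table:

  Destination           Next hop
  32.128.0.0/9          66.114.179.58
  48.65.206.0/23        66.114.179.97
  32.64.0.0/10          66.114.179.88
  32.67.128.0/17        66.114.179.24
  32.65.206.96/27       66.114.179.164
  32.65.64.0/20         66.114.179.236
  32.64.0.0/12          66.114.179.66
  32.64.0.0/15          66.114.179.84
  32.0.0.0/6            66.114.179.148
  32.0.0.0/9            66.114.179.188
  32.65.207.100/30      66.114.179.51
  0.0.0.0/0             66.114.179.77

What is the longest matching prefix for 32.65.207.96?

Entries matching 32.65.207.96:
  0.0.0.0/0 (default, matches everything)
  32.0.0.0/6 (32.0.0.0 - 35.255.255.255)
  32.0.0.0/9 (32.0.0.0 - 32.127.255.255)
  32.64.0.0/10 (32.64.0.0 - 32.127.255.255)
  32.64.0.0/12 (32.64.0.0 - 32.79.255.255)
  32.64.0.0/15 (32.64.0.0 - 32.65.255.255)
Most specific is 32.64.0.0/15.

32.64.0.0/15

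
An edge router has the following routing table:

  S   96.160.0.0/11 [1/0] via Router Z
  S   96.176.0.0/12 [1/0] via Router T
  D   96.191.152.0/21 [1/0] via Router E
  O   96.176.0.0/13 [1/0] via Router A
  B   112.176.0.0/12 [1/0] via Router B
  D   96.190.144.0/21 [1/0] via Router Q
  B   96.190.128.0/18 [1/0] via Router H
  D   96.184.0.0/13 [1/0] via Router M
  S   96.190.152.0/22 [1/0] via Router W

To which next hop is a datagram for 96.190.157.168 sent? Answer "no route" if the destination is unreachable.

Routes whose prefix contains 96.190.157.168:
  96.160.0.0/11 (96.160.0.0 - 96.191.255.255) -> Router Z
  96.176.0.0/12 (96.176.0.0 - 96.191.255.255) -> Router T
  96.184.0.0/13 (96.184.0.0 - 96.191.255.255) -> Router M
  96.190.128.0/18 (96.190.128.0 - 96.190.191.255) -> Router H
More-specific entries that do NOT match:
  96.190.152.0/22 (96.190.152.0 - 96.190.155.255) does not contain 96.190.157.168
  96.191.152.0/21 (96.191.152.0 - 96.191.159.255) does not contain 96.190.157.168
  96.190.144.0/21 (96.190.144.0 - 96.190.151.255) does not contain 96.190.157.168
Longest matching prefix is /18 -> next hop Router H.

Router H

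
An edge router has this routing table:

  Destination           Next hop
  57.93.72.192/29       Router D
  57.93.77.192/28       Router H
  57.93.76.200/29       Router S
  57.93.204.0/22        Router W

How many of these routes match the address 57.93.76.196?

0

No listed prefix contains 57.93.76.196.
Total matching entries: 0.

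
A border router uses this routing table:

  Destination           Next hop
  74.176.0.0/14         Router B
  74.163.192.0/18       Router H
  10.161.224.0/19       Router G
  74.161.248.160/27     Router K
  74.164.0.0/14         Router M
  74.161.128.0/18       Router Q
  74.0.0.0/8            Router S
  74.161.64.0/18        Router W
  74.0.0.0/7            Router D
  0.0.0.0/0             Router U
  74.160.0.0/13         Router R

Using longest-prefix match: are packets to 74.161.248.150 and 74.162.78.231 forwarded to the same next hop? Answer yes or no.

yes

74.161.248.150: longest match 74.160.0.0/13 -> Router R
74.162.78.231: longest match 74.160.0.0/13 -> Router R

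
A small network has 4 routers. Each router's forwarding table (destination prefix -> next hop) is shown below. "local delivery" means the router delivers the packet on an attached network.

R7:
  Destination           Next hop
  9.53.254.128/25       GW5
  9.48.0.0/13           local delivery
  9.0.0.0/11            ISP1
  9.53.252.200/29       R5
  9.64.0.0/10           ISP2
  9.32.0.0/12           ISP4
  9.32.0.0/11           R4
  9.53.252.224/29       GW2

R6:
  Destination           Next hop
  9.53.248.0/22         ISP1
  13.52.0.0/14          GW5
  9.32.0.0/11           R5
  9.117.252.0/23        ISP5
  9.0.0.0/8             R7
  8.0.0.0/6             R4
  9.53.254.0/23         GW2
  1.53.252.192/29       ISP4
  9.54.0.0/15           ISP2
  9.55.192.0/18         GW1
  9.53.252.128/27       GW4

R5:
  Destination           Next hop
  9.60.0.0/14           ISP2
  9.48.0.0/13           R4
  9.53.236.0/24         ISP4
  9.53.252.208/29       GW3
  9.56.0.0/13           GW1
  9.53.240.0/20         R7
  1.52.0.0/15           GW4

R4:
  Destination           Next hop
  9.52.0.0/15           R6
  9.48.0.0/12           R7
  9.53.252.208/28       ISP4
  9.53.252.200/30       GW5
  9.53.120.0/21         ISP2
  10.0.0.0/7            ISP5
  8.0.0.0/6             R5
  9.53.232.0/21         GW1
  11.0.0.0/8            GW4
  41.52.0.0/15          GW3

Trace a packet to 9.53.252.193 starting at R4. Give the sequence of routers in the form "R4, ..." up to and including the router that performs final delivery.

R4, R6, R5, R7

At R4: longest match for 9.53.252.193 is 9.52.0.0/15 -> R6
At R6: longest match for 9.53.252.193 is 9.32.0.0/11 -> R5
At R5: longest match for 9.53.252.193 is 9.53.240.0/20 -> R7
At R7: longest match for 9.53.252.193 is 9.48.0.0/13 -> local delivery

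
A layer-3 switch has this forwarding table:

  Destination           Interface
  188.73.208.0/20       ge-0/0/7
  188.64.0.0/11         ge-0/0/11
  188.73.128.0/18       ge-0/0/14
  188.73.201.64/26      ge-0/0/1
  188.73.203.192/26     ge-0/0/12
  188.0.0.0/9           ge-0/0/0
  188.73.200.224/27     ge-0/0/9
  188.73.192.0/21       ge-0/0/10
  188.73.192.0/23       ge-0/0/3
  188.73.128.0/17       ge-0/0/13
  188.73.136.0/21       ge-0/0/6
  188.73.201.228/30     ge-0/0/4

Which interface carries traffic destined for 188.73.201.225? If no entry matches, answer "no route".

Routes whose prefix contains 188.73.201.225:
  188.0.0.0/9 (188.0.0.0 - 188.127.255.255) -> ge-0/0/0
  188.64.0.0/11 (188.64.0.0 - 188.95.255.255) -> ge-0/0/11
  188.73.128.0/17 (188.73.128.0 - 188.73.255.255) -> ge-0/0/13
More-specific entries that do NOT match:
  188.73.201.228/30 (188.73.201.228 - 188.73.201.231) does not contain 188.73.201.225
  188.73.200.224/27 (188.73.200.224 - 188.73.200.255) does not contain 188.73.201.225
  188.73.201.64/26 (188.73.201.64 - 188.73.201.127) does not contain 188.73.201.225
  188.73.203.192/26 (188.73.203.192 - 188.73.203.255) does not contain 188.73.201.225
  188.73.192.0/23 (188.73.192.0 - 188.73.193.255) does not contain 188.73.201.225
  188.73.192.0/21 (188.73.192.0 - 188.73.199.255) does not contain 188.73.201.225
  188.73.136.0/21 (188.73.136.0 - 188.73.143.255) does not contain 188.73.201.225
  188.73.208.0/20 (188.73.208.0 - 188.73.223.255) does not contain 188.73.201.225
  188.73.128.0/18 (188.73.128.0 - 188.73.191.255) does not contain 188.73.201.225
Longest matching prefix is /17 -> interface ge-0/0/13.

ge-0/0/13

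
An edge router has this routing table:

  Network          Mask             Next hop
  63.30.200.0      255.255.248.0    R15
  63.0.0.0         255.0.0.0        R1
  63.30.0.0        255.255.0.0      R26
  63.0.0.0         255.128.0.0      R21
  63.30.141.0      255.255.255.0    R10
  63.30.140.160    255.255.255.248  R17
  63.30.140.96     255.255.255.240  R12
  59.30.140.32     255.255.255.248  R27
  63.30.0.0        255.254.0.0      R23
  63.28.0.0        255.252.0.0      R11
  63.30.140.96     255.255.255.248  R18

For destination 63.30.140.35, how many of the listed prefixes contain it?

Prefixes containing 63.30.140.35:
  63.0.0.0/8 (63.0.0.0 - 63.255.255.255)
  63.0.0.0/9 (63.0.0.0 - 63.127.255.255)
  63.28.0.0/14 (63.28.0.0 - 63.31.255.255)
  63.30.0.0/15 (63.30.0.0 - 63.31.255.255)
  63.30.0.0/16 (63.30.0.0 - 63.30.255.255)
Total matching entries: 5.

5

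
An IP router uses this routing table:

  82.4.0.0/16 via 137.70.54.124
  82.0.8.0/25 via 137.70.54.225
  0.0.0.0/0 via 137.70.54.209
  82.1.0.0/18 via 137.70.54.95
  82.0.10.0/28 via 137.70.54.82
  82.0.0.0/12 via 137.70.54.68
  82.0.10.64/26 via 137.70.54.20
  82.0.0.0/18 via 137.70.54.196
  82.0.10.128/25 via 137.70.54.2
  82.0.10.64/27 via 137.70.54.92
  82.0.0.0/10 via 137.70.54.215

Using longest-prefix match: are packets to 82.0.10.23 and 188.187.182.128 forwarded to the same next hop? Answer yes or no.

82.0.10.23: longest match 82.0.0.0/18 -> 137.70.54.196
188.187.182.128: longest match 0.0.0.0/0 -> 137.70.54.209

no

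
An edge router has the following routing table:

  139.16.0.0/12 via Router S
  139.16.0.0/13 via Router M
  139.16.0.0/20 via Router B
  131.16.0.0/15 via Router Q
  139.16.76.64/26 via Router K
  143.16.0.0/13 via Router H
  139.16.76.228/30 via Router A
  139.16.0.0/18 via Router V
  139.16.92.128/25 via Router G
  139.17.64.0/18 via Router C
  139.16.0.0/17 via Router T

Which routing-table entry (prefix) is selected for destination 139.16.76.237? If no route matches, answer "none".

139.16.0.0/17

Entries matching 139.16.76.237:
  139.16.0.0/12 (139.16.0.0 - 139.31.255.255)
  139.16.0.0/13 (139.16.0.0 - 139.23.255.255)
  139.16.0.0/17 (139.16.0.0 - 139.16.127.255)
Most specific is 139.16.0.0/17.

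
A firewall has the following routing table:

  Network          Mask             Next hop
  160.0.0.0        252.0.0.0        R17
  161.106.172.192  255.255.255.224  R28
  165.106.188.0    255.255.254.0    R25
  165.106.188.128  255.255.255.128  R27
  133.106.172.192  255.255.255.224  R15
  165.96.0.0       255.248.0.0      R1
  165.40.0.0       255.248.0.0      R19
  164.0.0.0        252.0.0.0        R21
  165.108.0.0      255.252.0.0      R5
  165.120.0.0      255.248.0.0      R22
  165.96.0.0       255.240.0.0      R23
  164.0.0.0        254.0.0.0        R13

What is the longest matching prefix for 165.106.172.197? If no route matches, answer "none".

Entries matching 165.106.172.197:
  164.0.0.0/6 (164.0.0.0 - 167.255.255.255)
  164.0.0.0/7 (164.0.0.0 - 165.255.255.255)
  165.96.0.0/12 (165.96.0.0 - 165.111.255.255)
Most specific is 165.96.0.0/12.

165.96.0.0/12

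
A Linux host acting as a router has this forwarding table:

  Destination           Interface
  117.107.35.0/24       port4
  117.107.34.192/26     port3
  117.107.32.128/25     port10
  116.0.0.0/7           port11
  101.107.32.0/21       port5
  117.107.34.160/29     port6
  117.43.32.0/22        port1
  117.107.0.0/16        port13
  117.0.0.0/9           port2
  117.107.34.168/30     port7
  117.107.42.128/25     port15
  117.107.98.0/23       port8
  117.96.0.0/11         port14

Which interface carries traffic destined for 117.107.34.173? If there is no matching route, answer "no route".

port13

Routes whose prefix contains 117.107.34.173:
  116.0.0.0/7 (116.0.0.0 - 117.255.255.255) -> port11
  117.0.0.0/9 (117.0.0.0 - 117.127.255.255) -> port2
  117.96.0.0/11 (117.96.0.0 - 117.127.255.255) -> port14
  117.107.0.0/16 (117.107.0.0 - 117.107.255.255) -> port13
More-specific entries that do NOT match:
  117.107.34.168/30 (117.107.34.168 - 117.107.34.171) does not contain 117.107.34.173
  117.107.34.160/29 (117.107.34.160 - 117.107.34.167) does not contain 117.107.34.173
  117.107.34.192/26 (117.107.34.192 - 117.107.34.255) does not contain 117.107.34.173
  117.107.32.128/25 (117.107.32.128 - 117.107.32.255) does not contain 117.107.34.173
  117.107.42.128/25 (117.107.42.128 - 117.107.42.255) does not contain 117.107.34.173
  117.107.35.0/24 (117.107.35.0 - 117.107.35.255) does not contain 117.107.34.173
  117.107.98.0/23 (117.107.98.0 - 117.107.99.255) does not contain 117.107.34.173
  117.43.32.0/22 (117.43.32.0 - 117.43.35.255) does not contain 117.107.34.173
  101.107.32.0/21 (101.107.32.0 - 101.107.39.255) does not contain 117.107.34.173
Longest matching prefix is /16 -> interface port13.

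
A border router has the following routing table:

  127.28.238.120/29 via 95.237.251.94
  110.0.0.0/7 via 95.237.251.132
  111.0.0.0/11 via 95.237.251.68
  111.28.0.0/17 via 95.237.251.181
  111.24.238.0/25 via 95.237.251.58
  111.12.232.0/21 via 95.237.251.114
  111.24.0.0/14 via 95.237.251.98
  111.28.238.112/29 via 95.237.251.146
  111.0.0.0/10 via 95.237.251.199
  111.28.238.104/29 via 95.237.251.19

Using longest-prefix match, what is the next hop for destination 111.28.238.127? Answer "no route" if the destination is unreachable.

95.237.251.68

Routes whose prefix contains 111.28.238.127:
  110.0.0.0/7 (110.0.0.0 - 111.255.255.255) -> 95.237.251.132
  111.0.0.0/10 (111.0.0.0 - 111.63.255.255) -> 95.237.251.199
  111.0.0.0/11 (111.0.0.0 - 111.31.255.255) -> 95.237.251.68
More-specific entries that do NOT match:
  127.28.238.120/29 (127.28.238.120 - 127.28.238.127) does not contain 111.28.238.127
  111.28.238.112/29 (111.28.238.112 - 111.28.238.119) does not contain 111.28.238.127
  111.28.238.104/29 (111.28.238.104 - 111.28.238.111) does not contain 111.28.238.127
  111.24.238.0/25 (111.24.238.0 - 111.24.238.127) does not contain 111.28.238.127
  111.12.232.0/21 (111.12.232.0 - 111.12.239.255) does not contain 111.28.238.127
  111.28.0.0/17 (111.28.0.0 - 111.28.127.255) does not contain 111.28.238.127
  111.24.0.0/14 (111.24.0.0 - 111.27.255.255) does not contain 111.28.238.127
Longest matching prefix is /11 -> next hop 95.237.251.68.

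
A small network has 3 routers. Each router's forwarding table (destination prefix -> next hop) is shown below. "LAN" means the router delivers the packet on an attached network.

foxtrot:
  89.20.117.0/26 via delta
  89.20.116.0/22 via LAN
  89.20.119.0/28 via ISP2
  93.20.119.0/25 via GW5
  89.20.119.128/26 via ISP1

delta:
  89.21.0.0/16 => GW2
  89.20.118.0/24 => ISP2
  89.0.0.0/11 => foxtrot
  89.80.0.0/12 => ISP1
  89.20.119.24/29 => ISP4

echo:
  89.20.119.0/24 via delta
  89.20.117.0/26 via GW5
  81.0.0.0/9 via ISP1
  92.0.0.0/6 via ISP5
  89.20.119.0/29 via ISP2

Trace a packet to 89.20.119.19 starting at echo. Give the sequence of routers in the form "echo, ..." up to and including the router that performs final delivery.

echo, delta, foxtrot

At echo: longest match for 89.20.119.19 is 89.20.119.0/24 -> delta
At delta: longest match for 89.20.119.19 is 89.0.0.0/11 -> foxtrot
At foxtrot: longest match for 89.20.119.19 is 89.20.116.0/22 -> LAN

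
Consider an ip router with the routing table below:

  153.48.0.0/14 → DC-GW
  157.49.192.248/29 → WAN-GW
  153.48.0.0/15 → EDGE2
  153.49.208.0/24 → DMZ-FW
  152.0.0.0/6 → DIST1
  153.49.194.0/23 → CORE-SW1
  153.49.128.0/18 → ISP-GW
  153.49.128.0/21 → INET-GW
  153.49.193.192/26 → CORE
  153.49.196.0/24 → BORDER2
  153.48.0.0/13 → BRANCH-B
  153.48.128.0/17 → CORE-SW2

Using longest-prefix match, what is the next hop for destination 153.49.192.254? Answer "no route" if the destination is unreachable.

Routes whose prefix contains 153.49.192.254:
  152.0.0.0/6 (152.0.0.0 - 155.255.255.255) -> DIST1
  153.48.0.0/13 (153.48.0.0 - 153.55.255.255) -> BRANCH-B
  153.48.0.0/14 (153.48.0.0 - 153.51.255.255) -> DC-GW
  153.48.0.0/15 (153.48.0.0 - 153.49.255.255) -> EDGE2
More-specific entries that do NOT match:
  157.49.192.248/29 (157.49.192.248 - 157.49.192.255) does not contain 153.49.192.254
  153.49.193.192/26 (153.49.193.192 - 153.49.193.255) does not contain 153.49.192.254
  153.49.208.0/24 (153.49.208.0 - 153.49.208.255) does not contain 153.49.192.254
  153.49.196.0/24 (153.49.196.0 - 153.49.196.255) does not contain 153.49.192.254
  153.49.194.0/23 (153.49.194.0 - 153.49.195.255) does not contain 153.49.192.254
  153.49.128.0/21 (153.49.128.0 - 153.49.135.255) does not contain 153.49.192.254
  153.49.128.0/18 (153.49.128.0 - 153.49.191.255) does not contain 153.49.192.254
  153.48.128.0/17 (153.48.128.0 - 153.48.255.255) does not contain 153.49.192.254
Longest matching prefix is /15 -> next hop EDGE2.

EDGE2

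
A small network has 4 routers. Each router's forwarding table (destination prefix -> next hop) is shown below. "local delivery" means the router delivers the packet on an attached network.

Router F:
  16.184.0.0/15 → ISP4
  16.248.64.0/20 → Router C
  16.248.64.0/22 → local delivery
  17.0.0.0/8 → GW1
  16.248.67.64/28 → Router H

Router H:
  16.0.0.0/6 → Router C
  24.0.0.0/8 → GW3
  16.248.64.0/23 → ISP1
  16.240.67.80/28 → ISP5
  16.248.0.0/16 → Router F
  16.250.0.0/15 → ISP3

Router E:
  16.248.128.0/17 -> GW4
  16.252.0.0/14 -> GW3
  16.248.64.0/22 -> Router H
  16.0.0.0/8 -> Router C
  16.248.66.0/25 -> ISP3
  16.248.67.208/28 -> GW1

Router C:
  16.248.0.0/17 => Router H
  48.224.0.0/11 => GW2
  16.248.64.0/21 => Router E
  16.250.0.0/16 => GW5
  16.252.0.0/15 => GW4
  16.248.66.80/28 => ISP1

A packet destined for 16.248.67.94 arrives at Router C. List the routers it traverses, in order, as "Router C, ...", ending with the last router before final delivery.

Router C, Router E, Router H, Router F

At Router C: longest match for 16.248.67.94 is 16.248.64.0/21 -> Router E
At Router E: longest match for 16.248.67.94 is 16.248.64.0/22 -> Router H
At Router H: longest match for 16.248.67.94 is 16.248.0.0/16 -> Router F
At Router F: longest match for 16.248.67.94 is 16.248.64.0/22 -> local delivery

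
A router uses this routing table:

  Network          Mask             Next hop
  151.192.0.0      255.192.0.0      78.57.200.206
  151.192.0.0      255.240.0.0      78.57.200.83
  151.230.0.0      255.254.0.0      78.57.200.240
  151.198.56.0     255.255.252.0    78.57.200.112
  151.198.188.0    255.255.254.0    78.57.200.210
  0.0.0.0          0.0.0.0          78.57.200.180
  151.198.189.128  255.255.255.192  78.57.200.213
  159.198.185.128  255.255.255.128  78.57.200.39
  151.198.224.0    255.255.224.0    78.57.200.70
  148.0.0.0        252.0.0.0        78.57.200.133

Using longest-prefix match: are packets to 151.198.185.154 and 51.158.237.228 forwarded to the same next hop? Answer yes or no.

151.198.185.154: longest match 151.192.0.0/12 -> 78.57.200.83
51.158.237.228: longest match 0.0.0.0/0 -> 78.57.200.180

no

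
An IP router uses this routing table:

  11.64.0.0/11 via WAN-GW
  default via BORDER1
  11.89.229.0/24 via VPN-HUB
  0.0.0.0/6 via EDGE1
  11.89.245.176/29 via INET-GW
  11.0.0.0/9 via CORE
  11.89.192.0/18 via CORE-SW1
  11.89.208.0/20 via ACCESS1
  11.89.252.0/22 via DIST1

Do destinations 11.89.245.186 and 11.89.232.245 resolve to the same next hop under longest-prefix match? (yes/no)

yes

11.89.245.186: longest match 11.89.192.0/18 -> CORE-SW1
11.89.232.245: longest match 11.89.192.0/18 -> CORE-SW1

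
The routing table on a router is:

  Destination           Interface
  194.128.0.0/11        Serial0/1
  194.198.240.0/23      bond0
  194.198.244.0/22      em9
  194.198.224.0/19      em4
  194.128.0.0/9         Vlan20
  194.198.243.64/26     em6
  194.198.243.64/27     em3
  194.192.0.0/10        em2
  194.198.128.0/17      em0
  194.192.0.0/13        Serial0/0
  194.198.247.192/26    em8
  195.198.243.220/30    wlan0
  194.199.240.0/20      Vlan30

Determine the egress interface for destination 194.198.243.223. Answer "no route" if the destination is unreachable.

em4

Routes whose prefix contains 194.198.243.223:
  194.128.0.0/9 (194.128.0.0 - 194.255.255.255) -> Vlan20
  194.192.0.0/10 (194.192.0.0 - 194.255.255.255) -> em2
  194.192.0.0/13 (194.192.0.0 - 194.199.255.255) -> Serial0/0
  194.198.128.0/17 (194.198.128.0 - 194.198.255.255) -> em0
  194.198.224.0/19 (194.198.224.0 - 194.198.255.255) -> em4
More-specific entries that do NOT match:
  195.198.243.220/30 (195.198.243.220 - 195.198.243.223) does not contain 194.198.243.223
  194.198.243.64/27 (194.198.243.64 - 194.198.243.95) does not contain 194.198.243.223
  194.198.243.64/26 (194.198.243.64 - 194.198.243.127) does not contain 194.198.243.223
  194.198.247.192/26 (194.198.247.192 - 194.198.247.255) does not contain 194.198.243.223
  194.198.240.0/23 (194.198.240.0 - 194.198.241.255) does not contain 194.198.243.223
  194.198.244.0/22 (194.198.244.0 - 194.198.247.255) does not contain 194.198.243.223
  194.199.240.0/20 (194.199.240.0 - 194.199.255.255) does not contain 194.198.243.223
Longest matching prefix is /19 -> interface em4.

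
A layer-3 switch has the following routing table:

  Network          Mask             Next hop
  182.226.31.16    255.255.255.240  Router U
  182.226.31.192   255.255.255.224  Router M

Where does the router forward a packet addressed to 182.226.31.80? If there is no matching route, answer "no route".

No entry's prefix contains 182.226.31.80; there is no default route.

no route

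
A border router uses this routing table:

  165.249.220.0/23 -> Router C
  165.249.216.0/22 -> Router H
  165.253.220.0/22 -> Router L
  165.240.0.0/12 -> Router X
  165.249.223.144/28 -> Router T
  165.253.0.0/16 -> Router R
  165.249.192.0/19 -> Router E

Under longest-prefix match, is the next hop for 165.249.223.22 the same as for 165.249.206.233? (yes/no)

yes

165.249.223.22: longest match 165.249.192.0/19 -> Router E
165.249.206.233: longest match 165.249.192.0/19 -> Router E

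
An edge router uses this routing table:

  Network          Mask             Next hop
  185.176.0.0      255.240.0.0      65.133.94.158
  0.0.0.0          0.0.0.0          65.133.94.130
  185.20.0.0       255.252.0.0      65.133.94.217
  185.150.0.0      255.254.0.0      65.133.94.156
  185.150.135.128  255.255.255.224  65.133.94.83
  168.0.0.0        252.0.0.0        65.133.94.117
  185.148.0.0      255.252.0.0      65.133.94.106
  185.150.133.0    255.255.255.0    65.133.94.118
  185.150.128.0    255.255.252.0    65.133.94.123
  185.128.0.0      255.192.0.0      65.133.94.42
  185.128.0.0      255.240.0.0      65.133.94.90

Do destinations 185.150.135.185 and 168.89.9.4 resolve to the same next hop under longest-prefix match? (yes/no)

185.150.135.185: longest match 185.150.0.0/15 -> 65.133.94.156
168.89.9.4: longest match 168.0.0.0/6 -> 65.133.94.117

no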